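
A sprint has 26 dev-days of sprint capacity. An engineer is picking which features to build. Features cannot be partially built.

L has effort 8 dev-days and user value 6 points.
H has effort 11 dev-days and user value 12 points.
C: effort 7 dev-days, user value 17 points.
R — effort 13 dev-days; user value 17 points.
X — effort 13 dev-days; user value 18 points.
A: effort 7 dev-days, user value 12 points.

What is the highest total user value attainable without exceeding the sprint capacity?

41

Allowing fractional choices, the relaxed optimum would be about 45.6, but features are indivisible.
H + C + A: effort 11 + 7 + 7 = 25 ≤ 26, user value 12 + 17 + 12 = 41.
C + X: effort 7 + 13 = 20 ≤ 26, user value 17 + 18 = 35.
Best is H, C, and A with total user value 41.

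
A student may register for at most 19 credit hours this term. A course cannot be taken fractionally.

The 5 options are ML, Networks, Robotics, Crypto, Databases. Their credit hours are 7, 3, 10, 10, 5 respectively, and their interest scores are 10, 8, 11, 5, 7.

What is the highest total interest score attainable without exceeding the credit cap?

Allowing fractional choices, the relaxed optimum would be about 29.4, but courses are indivisible.
Networks + Robotics + Databases: credit hours 3 + 10 + 5 = 18 ≤ 19, interest score 8 + 11 + 7 = 26.
ML + Robotics: credit hours 7 + 10 = 17 ≤ 19, interest score 10 + 11 = 21.
ML + Networks + Databases: credit hours 7 + 3 + 5 = 15 ≤ 19, interest score 10 + 8 + 7 = 25.
Best is Networks, Robotics, and Databases with total interest score 26.

26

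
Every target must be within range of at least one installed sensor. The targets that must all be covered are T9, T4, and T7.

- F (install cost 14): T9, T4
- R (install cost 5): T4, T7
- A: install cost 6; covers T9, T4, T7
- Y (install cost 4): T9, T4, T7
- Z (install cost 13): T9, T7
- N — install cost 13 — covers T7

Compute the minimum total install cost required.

4

Y alone covers T9, T4, T7 — every target.
Total install cost: 4.
No cover costs less than 4.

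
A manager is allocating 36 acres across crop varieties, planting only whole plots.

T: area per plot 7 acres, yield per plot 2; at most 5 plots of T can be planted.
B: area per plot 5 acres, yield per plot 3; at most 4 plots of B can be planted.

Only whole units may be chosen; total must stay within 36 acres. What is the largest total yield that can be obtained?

16

This is a bounded integer knapsack.
B has the best ratio (3/5); taking only B gives at most 4×3 = 12 (stopped by the supply cap of 4).
Mixing does better — 2×T and 4×B: area 34 ≤ 36, yield 2·2 + 4·3 = 16.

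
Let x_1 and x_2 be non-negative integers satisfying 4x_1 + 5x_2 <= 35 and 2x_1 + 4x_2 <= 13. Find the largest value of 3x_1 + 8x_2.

(x_1,x_2)=(0,3) is feasible, giving 24.
(x_1,x_2)=(1,2) is feasible, giving 19.
(x_1,x_2)=(0,2) is feasible, giving 16.
No feasible integer point exceeds 24.

24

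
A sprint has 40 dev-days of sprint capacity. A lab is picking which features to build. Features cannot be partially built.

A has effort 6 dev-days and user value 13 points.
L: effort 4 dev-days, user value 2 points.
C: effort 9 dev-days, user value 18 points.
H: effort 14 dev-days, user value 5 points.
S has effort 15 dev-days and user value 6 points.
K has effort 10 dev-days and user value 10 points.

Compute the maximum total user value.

47

Take A, C, S, and K: effort 6 + 9 + 15 + 10 = 40 ≤ 40, user value 13 + 18 + 6 + 10 = 47.
No other feasible combination does better.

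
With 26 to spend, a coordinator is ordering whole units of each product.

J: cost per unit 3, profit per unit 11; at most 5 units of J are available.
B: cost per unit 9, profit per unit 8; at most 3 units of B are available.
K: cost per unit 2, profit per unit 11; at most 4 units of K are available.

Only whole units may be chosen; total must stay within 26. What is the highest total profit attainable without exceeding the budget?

5×J and 4×K: cost 23 ≤ 26, profit 5·11 + 4·11 = 99.
4×J and 4×K: cost 20 ≤ 26, profit 4·11 + 4·11 = 88.
Best is 99.

99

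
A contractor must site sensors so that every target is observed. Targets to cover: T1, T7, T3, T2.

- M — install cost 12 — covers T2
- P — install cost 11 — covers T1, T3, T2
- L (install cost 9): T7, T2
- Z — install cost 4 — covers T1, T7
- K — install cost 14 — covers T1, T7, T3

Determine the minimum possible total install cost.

This is a weighted set-cover instance.
Choose P and Z: together they cover T1, T7, T3, T2 — every target.
Total install cost: 11 + 4 = 15.
No cover costs less than 15.

15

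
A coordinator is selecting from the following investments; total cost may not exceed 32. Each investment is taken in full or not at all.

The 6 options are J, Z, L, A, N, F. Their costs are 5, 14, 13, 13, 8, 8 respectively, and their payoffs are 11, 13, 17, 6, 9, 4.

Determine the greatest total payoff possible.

41

Allowing fractional choices, the relaxed optimum would be about 42.6, but investments are indivisible.
J + L + N: cost 5 + 13 + 8 = 26 ≤ 32, payoff 11 + 17 + 9 = 37.
J + Z + L: cost 5 + 14 + 13 = 32 ≤ 32, payoff 11 + 13 + 17 = 41.
J + L + A: cost 5 + 13 + 13 = 31 ≤ 32, payoff 11 + 17 + 6 = 34.
Best is J, Z, and L with total payoff 41.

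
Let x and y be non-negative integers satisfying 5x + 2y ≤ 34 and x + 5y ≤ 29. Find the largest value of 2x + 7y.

43

The continuous relaxation peaks at (4.87, 4.83) with value 43.52; rounding to a feasible lattice point costs some objective.
(x,y)=(4,5): 5·4+2·5=30≤34, 1·4+5·5=29≤29, objective 43.
(x,y)=(3,5): 5·3+2·5=25≤34, 1·3+5·5=28≤29, objective 41.
(x,y)=(5,4): 5·5+2·4=33≤34, 1·5+5·4=25≤29, objective 38.
The best lattice point is (4,5), giving 43.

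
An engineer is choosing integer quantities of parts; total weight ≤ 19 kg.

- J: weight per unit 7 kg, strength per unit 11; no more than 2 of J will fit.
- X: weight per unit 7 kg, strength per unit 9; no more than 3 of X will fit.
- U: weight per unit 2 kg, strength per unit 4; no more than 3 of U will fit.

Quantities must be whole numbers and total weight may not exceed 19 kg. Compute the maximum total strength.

U has the best ratio (4/2); taking only U gives at most 3×4 = 12 (stopped by the supply cap of 3).
Mixing does better — 2×J and 2×U: weight 18 ≤ 19, strength 2·11 + 2·4 = 30.

30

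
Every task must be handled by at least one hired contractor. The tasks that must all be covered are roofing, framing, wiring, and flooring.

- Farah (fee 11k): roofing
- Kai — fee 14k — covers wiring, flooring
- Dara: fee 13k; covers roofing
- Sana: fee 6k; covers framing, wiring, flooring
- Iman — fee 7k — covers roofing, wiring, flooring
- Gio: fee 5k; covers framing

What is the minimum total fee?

This is an integer covering problem.
The greedy cost-per-new-task heuristic would pick Sana and Iman for 13, but a cheaper cover exists.
Choose Iman and Gio: together they cover roofing, framing, wiring, flooring — every task.
Total fee: 7 + 5 = 12.
No cover costs less than 12.

12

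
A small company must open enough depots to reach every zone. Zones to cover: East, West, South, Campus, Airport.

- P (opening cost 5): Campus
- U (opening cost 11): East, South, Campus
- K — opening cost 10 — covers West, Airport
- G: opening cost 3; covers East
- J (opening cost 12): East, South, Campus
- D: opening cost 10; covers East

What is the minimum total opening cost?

21

The greedy cost-per-new-zone heuristic would pick G, P, K, and U for 29, but a cheaper cover exists.
Choose U and K: together they cover East, West, South, Campus, Airport — every zone.
Total opening cost: 11 + 10 = 21.
No cover costs less than 21.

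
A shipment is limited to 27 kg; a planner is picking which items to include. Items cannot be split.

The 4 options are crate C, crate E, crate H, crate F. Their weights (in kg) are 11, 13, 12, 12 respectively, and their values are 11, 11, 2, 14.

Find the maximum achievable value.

25

This is an integer program with binary decision variables.
crate C + crate F: weight 11 + 12 = 23 ≤ 27, value 11 + 14 = 25.
crate E + crate F: weight 13 + 12 = 25 ≤ 27, value 11 + 14 = 25.
crate C + crate E: weight 11 + 13 = 24 ≤ 27, value 11 + 11 = 22.
The maximum value is 25; one optimal choice is crate C and crate F.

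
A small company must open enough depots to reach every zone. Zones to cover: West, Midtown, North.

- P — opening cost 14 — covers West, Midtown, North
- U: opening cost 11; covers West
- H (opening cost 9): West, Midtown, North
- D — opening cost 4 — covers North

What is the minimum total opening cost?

This is an integer covering problem.
H alone covers West, Midtown, North — every zone.
Total opening cost: 9.
No cover costs less than 9.

9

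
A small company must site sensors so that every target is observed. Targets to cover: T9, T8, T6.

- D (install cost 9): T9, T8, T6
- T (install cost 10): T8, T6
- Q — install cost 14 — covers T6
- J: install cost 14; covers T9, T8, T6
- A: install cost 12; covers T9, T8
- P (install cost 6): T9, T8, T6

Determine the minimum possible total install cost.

P alone covers T9, T8, T6 — every target.
Total install cost: 6.
No cover costs less than 6.

6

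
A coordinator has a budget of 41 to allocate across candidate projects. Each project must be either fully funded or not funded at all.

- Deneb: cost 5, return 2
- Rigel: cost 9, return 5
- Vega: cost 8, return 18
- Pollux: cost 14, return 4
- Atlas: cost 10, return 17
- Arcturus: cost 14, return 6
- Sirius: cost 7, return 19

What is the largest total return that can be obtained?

61

Vega + Atlas + Arcturus + Sirius: cost 8 + 10 + 14 + 7 = 39 ≤ 41, return 18 + 17 + 6 + 19 = 60.
Deneb + Rigel + Vega + Atlas + Sirius: cost 5 + 9 + 8 + 10 + 7 = 39 ≤ 41, return 2 + 5 + 18 + 17 + 19 = 61.
Best is Deneb, Rigel, Vega, Atlas, and Sirius with total return 61.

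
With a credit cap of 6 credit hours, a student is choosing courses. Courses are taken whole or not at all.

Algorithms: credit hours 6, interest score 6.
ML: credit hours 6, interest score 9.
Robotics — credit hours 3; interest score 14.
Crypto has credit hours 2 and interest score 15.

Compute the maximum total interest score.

Crypto: credit hours 2 ≤ 6, interest score 15.
Robotics + Crypto: credit hours 3 + 2 = 5 ≤ 6, interest score 14 + 15 = 29.
Best is Robotics and Crypto with total interest score 29.

29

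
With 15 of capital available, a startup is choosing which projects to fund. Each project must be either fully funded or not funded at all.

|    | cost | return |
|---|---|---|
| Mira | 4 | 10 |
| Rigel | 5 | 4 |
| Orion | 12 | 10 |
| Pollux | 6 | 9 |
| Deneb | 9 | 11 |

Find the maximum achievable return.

This is an integer program with binary decision variables.
Take Mira, Rigel, and Pollux: cost 4 + 5 + 6 = 15 ≤ 15, return 10 + 4 + 9 = 23.
No other feasible combination does better.

23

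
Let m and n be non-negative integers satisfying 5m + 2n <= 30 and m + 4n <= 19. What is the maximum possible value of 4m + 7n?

(m,n)=(3,4) is feasible, giving 40.
(m,n)=(4,3) is feasible, giving 37.
Maximum is 40 at (m,n)=(3,4).

40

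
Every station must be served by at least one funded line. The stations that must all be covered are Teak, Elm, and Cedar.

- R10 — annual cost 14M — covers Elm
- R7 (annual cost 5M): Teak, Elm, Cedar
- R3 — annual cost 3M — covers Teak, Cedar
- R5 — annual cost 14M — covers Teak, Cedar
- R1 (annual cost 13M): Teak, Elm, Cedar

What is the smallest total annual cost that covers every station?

5

The greedy cost-per-new-station heuristic would pick R3 and R7 for 8, but a cheaper cover exists.
R7 alone covers Teak, Elm, Cedar — every station.
Total annual cost: 5.
No cover costs less than 5.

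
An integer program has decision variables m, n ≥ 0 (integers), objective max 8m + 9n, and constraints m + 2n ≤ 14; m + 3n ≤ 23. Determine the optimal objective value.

(m,n)=(14,0): 1·14+2·0=14≤14, 1·14+3·0=14≤23, objective 112.
(m,n)=(13,0): 1·13+2·0=13≤14, 1·13+3·0=13≤23, objective 104.
The best lattice point is (14,0), giving 112.

112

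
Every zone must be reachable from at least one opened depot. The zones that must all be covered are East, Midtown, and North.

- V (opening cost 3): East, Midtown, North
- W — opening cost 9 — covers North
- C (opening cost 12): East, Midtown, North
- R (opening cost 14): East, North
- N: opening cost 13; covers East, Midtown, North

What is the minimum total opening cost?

V alone covers East, Midtown, North — every zone.
Total opening cost: 3.
No cover costs less than 3.

3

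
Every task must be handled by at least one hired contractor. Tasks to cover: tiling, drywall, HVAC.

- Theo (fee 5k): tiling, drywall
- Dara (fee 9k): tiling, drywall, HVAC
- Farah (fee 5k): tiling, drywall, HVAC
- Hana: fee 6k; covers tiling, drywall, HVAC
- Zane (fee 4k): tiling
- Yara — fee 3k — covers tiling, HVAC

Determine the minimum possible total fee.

This is an integer covering problem.
The greedy cost-per-new-task heuristic would pick Yara and Theo for 8, but a cheaper cover exists.
Farah alone covers tiling, drywall, HVAC — every task.
Total fee: 5.
No cover costs less than 5.

5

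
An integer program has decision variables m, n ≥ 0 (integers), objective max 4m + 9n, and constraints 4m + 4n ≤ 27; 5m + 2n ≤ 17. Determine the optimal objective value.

54

(m,n)=(0,6): 4·0+4·6=24≤27, 5·0+2·6=12≤17, objective 54.
(m,n)=(1,5): 4·1+4·5=24≤27, 5·1+2·5=15≤17, objective 49.
(m,n)=(0,5): 4·0+4·5=20≤27, 5·0+2·5=10≤17, objective 45.
No feasible integer point exceeds 54.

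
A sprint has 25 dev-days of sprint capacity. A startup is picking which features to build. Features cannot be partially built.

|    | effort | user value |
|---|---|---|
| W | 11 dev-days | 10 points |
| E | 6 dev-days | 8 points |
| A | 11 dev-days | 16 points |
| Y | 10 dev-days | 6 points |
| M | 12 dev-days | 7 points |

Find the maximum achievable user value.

26

E + A: effort 6 + 11 = 17 ≤ 25, user value 8 + 16 = 24.
W + A: effort 11 + 11 = 22 ≤ 25, user value 10 + 16 = 26.
A + M: effort 11 + 12 = 23 ≤ 25, user value 16 + 7 = 23.
Best is W and A with total user value 26.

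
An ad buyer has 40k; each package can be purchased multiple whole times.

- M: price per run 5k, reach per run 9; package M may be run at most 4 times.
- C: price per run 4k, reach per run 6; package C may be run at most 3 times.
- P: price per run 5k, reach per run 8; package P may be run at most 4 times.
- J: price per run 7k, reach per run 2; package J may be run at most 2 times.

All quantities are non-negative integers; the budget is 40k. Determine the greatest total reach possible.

68

This is a bounded integer knapsack.
M has the best ratio (9/5); taking only M gives at most 4×9 = 36 (stopped by the supply cap of 4).
Mixing does better — 4×M and 4×P: price 40 ≤ 40, reach 4·9 + 4·8 = 68.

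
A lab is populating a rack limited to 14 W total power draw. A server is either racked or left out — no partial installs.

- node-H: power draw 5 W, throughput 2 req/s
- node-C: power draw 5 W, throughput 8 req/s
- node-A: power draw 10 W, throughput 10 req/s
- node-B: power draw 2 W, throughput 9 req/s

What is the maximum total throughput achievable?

19

Take node-H, node-C, and node-B: power draw 5 + 5 + 2 = 12 ≤ 14, throughput 2 + 8 + 9 = 19.
No feasible combination exceeds this.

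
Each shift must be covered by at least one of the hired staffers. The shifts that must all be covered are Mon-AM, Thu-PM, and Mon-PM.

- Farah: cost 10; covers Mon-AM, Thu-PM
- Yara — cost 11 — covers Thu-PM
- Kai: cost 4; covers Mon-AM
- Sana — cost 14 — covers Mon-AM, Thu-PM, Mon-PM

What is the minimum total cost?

14

This is a weighted set-cover instance.
The greedy cost-per-new-shift heuristic would pick Kai and Sana for 18, but a cheaper cover exists.
Sana alone covers Mon-AM, Thu-PM, Mon-PM — every shift.
Total cost: 14.
No cover costs less than 14.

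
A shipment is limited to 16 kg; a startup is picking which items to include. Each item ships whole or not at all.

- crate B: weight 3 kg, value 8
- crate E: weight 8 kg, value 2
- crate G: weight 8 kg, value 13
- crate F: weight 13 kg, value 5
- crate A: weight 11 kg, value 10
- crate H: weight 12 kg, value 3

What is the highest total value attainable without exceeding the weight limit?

This is a 0-1 knapsack instance.
Allowing fractional choices, the relaxed optimum would be about 25.5, but items are indivisible.
crate B + crate G: weight 3 + 8 = 11 ≤ 16, value 8 + 13 = 21.
crate B + crate A: weight 3 + 11 = 14 ≤ 16, value 8 + 10 = 18.
Best is crate B and crate G with total value 21.

21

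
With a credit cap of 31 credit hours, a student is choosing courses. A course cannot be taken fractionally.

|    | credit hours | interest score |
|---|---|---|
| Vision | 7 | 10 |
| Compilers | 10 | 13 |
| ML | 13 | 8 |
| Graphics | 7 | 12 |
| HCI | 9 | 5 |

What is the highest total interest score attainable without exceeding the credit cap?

35

Vision + Compilers + Graphics: credit hours 7 + 10 + 7 = 24 ≤ 31, interest score 10 + 13 + 12 = 35.
Compilers + ML + Graphics: credit hours 10 + 13 + 7 = 30 ≤ 31, interest score 13 + 8 + 12 = 33.
Best is Vision, Compilers, and Graphics with total interest score 35.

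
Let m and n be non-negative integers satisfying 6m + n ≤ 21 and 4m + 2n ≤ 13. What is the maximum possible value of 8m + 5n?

30

Relaxing integrality, the LP optimum is 32.50 at (m,n) = (0, 6.5), which is not an integer point.
(m,n)=(0,6): 6·0+1·6=6≤21, 4·0+2·6=12≤13, objective 30.
(m,n)=(0,5): 6·0+1·5=5≤21, 4·0+2·5=10≤13, objective 25.
No feasible integer point exceeds 30.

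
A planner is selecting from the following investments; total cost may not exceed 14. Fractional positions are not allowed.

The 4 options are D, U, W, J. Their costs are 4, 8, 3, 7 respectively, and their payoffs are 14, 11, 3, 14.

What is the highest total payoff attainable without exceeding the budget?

31

Take D, W, and J: cost 4 + 3 + 7 = 14 ≤ 14, payoff 14 + 3 + 14 = 31.
No other feasible combination does better.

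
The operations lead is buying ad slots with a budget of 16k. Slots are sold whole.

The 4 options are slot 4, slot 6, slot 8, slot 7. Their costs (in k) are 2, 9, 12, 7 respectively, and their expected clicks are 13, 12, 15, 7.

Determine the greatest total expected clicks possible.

28

This is an integer program with binary decision variables.
Allowing fractional choices, the relaxed optimum would be about 31.2, but ad slots are indivisible.
slot 4 + slot 6: cost 2 + 9 = 11 ≤ 16, expected clicks 13 + 12 = 25.
slot 4 + slot 8: cost 2 + 12 = 14 ≤ 16, expected clicks 13 + 15 = 28.
Best is slot 4 and slot 8 with total expected clicks 28.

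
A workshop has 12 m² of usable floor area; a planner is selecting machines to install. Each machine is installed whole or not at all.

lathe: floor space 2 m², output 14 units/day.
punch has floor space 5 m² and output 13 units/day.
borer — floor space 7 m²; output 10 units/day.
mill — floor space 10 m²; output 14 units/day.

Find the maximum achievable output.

28

lathe + punch: floor space 2 + 5 = 7 ≤ 12, output 14 + 13 = 27.
lathe + mill: floor space 2 + 10 = 12 ≤ 12, output 14 + 14 = 28.
lathe + borer: floor space 2 + 7 = 9 ≤ 12, output 14 + 10 = 24.
Best is lathe and mill with total output 28.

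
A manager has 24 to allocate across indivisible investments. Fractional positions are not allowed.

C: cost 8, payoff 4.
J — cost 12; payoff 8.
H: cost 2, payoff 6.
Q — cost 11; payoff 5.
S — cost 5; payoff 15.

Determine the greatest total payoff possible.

29

Allowing fractional choices, the relaxed optimum would be about 31.5, but investments are indivisible.
C + H + S: cost 8 + 2 + 5 = 15 ≤ 24, payoff 4 + 6 + 15 = 25.
J + H + S: cost 12 + 2 + 5 = 19 ≤ 24, payoff 8 + 6 + 15 = 29.
H + Q + S: cost 2 + 11 + 5 = 18 ≤ 24, payoff 6 + 5 + 15 = 26.
Best is J, H, and S with total payoff 29.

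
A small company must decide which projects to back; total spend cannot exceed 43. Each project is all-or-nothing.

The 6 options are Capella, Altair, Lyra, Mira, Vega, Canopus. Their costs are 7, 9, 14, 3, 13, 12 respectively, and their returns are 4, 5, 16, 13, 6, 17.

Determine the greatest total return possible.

Take Lyra, Mira, Vega, and Canopus: cost 14 + 3 + 13 + 12 = 42 ≤ 43, return 16 + 13 + 6 + 17 = 52.
No other feasible combination does better.

52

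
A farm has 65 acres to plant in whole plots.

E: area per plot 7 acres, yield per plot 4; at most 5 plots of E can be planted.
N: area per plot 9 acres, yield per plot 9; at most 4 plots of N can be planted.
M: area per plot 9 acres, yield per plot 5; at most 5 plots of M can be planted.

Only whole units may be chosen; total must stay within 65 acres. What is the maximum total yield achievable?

Take 4×E and 4×N: area 64 ≤ 65, yield 4·4 + 4·9 = 52.
N has the best ratio (9/9) and is taken to its limit of 4; remaining capacity is filled optimally with the others.

52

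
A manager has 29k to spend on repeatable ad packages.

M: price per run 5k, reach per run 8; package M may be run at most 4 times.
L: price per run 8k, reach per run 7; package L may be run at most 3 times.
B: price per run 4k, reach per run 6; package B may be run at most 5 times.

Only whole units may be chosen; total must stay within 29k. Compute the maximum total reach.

This is a bounded integer knapsack.
Take 4×M and 2×B: price 28 ≤ 29, reach 4·8 + 2·6 = 44.
M has the best ratio (8/5) and is taken to its limit of 4; remaining capacity is filled optimally with the others.

44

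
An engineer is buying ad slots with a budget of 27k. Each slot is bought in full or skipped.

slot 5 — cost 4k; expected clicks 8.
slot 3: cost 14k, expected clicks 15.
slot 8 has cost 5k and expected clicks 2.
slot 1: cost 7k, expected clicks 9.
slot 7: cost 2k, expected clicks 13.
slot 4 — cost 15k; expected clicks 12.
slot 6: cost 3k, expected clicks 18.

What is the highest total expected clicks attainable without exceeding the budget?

slot 5 + slot 3 + slot 7 + slot 6: cost 4 + 14 + 2 + 3 = 23 ≤ 27, expected clicks 8 + 15 + 13 + 18 = 54.
slot 3 + slot 1 + slot 7 + slot 6: cost 14 + 7 + 2 + 3 = 26 ≤ 27, expected clicks 15 + 9 + 13 + 18 = 55.
Best is slot 3, slot 1, slot 7, and slot 6 with total expected clicks 55.

55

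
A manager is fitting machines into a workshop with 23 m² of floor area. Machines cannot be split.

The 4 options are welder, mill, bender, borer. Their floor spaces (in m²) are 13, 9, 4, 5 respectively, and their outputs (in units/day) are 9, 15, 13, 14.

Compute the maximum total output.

42

Take mill, bender, and borer: floor space 9 + 4 + 5 = 18 ≤ 23, output 15 + 13 + 14 = 42.
No other feasible combination does better.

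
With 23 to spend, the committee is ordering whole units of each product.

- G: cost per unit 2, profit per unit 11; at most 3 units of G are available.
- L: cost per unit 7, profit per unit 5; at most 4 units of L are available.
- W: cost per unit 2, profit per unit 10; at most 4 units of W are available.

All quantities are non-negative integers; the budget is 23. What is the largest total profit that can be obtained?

78

This is a bounded integer knapsack.
3×G and 4×W: cost 14 ≤ 23, profit 3·11 + 4·10 = 73.
3×G, 1×L, and 4×W: cost 21 ≤ 23, profit 3·11 + 1·5 + 4·10 = 78.
Best is 78.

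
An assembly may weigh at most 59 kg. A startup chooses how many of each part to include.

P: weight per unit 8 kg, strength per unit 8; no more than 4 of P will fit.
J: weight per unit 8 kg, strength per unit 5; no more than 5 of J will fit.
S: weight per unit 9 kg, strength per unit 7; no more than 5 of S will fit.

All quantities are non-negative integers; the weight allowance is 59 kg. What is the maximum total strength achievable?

Take 4×P and 3×S: weight 59 ≤ 59, strength 4·8 + 3·7 = 53.
P has the best ratio (8/8) and is taken to its limit of 4; remaining capacity is filled optimally with the others.

53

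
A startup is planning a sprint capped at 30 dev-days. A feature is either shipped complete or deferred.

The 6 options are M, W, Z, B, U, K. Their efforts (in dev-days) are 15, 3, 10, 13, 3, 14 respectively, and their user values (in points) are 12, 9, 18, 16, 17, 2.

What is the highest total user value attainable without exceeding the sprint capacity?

Allowing fractional choices, the relaxed optimum would be about 60.8, but features are indivisible.
W + Z + B + U: effort 3 + 10 + 13 + 3 = 29 ≤ 30, user value 9 + 18 + 16 + 17 = 60.
Z + B + U: effort 10 + 13 + 3 = 26 ≤ 30, user value 18 + 16 + 17 = 51.
Best is W, Z, B, and U with total user value 60.

60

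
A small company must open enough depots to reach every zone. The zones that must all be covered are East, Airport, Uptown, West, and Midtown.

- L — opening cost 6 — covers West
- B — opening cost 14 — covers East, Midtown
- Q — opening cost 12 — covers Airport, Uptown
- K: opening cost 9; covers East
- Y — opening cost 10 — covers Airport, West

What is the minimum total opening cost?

Choose L, B, and Q: together they cover East, Airport, Uptown, West, Midtown — every zone.
Total opening cost: 6 + 14 + 12 = 32.

32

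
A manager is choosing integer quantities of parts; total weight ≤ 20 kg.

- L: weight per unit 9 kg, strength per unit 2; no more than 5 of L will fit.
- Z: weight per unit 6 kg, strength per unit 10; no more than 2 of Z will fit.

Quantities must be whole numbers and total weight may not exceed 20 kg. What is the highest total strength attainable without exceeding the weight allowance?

20

Take 2×Z: weight 12 ≤ 20, strength 2·10 = 20.
Z has the best ratio (10/6) and is taken to its limit of 2; remaining capacity is filled optimally with the others.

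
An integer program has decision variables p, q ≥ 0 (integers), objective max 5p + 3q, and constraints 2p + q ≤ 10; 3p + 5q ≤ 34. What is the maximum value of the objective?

27

(p,q)=(3,4) is feasible, giving 27.
(p,q)=(2,5) is feasible, giving 25.
The best lattice point is (3,4), giving 27.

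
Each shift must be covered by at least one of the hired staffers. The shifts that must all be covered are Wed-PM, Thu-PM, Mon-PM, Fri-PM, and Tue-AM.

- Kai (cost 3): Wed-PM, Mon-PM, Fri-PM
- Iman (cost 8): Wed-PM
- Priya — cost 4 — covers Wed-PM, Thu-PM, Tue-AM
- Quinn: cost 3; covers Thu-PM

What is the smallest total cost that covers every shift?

7

Choose Kai and Priya: together they cover Wed-PM, Thu-PM, Mon-PM, Fri-PM, Tue-AM — every shift.
Total cost: 3 + 4 = 7.
No cover costs less than 7.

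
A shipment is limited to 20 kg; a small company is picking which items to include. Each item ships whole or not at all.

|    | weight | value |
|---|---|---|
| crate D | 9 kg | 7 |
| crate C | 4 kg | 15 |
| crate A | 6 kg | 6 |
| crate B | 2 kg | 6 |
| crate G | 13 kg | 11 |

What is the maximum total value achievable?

Allowing fractional choices, the relaxed optimum would be about 33.8, but items are indivisible.
crate D + crate C + crate A: weight 9 + 4 + 6 = 19 ≤ 20, value 7 + 15 + 6 = 28.
crate D + crate C + crate B: weight 9 + 4 + 2 = 15 ≤ 20, value 7 + 15 + 6 = 28.
crate C + crate B + crate G: weight 4 + 2 + 13 = 19 ≤ 20, value 15 + 6 + 11 = 32.
Best is crate C, crate B, and crate G with total value 32.

32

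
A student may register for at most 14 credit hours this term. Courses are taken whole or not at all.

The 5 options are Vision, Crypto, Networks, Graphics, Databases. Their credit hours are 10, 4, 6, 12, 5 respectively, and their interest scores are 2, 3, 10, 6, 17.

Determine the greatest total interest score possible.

Allowing fractional choices, the relaxed optimum would be about 29.2, but courses are indivisible.
Databases: credit hours 5 ≤ 14, interest score 17.
Crypto + Databases: credit hours 4 + 5 = 9 ≤ 14, interest score 3 + 17 = 20.
Networks + Databases: credit hours 6 + 5 = 11 ≤ 14, interest score 10 + 17 = 27.
Best is Networks and Databases with total interest score 27.

27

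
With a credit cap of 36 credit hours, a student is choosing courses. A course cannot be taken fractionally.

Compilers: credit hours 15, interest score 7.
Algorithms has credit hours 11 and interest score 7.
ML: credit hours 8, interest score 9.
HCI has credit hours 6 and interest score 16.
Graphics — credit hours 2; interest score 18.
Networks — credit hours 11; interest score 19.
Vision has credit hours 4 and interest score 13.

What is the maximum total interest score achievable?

75

ML + HCI + Graphics + Networks + Vision: credit hours 8 + 6 + 2 + 11 + 4 = 31 ≤ 36, interest score 9 + 16 + 18 + 19 + 13 = 75.
Algorithms + HCI + Graphics + Networks + Vision: credit hours 11 + 6 + 2 + 11 + 4 = 34 ≤ 36, interest score 7 + 16 + 18 + 19 + 13 = 73.
Best is ML, HCI, Graphics, Networks, and Vision with total interest score 75.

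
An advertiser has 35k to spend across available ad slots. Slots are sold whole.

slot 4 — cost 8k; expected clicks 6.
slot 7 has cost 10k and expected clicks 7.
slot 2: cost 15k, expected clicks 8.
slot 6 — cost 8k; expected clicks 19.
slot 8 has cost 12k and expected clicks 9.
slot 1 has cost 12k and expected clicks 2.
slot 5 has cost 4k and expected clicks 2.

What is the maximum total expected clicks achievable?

37

slot 7 + slot 6 + slot 8 + slot 5: cost 10 + 8 + 12 + 4 = 34 ≤ 35, expected clicks 7 + 19 + 9 + 2 = 37.
slot 2 + slot 6 + slot 8: cost 15 + 8 + 12 = 35 ≤ 35, expected clicks 8 + 19 + 9 = 36.
slot 4 + slot 6 + slot 8 + slot 5: cost 8 + 8 + 12 + 4 = 32 ≤ 35, expected clicks 6 + 19 + 9 + 2 = 36.
Best is slot 7, slot 6, slot 8, and slot 5 with total expected clicks 37.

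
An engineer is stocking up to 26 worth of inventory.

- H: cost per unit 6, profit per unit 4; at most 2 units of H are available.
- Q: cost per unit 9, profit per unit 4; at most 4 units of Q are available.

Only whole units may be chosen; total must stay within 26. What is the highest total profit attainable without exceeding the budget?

This is a bounded integer knapsack.
H has the best ratio (4/6); taking only H gives at most 2×4 = 8 (stopped by the supply cap of 2).
Mixing does better — 1×H and 2×Q: cost 24 ≤ 26, profit 1·4 + 2·4 = 12.

12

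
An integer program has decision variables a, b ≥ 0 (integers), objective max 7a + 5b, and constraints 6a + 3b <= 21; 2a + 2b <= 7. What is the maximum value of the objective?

21

Relaxing integrality, the LP optimum is 24.50 at (a,b) = (3.5, 0), which is not an integer point.
(a,b)=(3,0): 6·3+3·0=18≤21, 2·3+2·0=6≤7, objective 21.
(a,b)=(2,1): 6·2+3·1=15≤21, 2·2+2·1=6≤7, objective 19.
(a,b)=(2,0): 6·2+3·0=12≤21, 2·2+2·0=4≤7, objective 14.
Maximum is 21 at (a,b)=(3,0).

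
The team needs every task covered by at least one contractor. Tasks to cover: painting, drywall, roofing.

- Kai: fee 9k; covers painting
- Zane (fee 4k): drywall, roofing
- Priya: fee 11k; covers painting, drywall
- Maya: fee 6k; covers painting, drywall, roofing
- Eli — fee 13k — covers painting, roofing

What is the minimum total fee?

Maya alone covers painting, drywall, roofing — every task.
Total fee: 6.

6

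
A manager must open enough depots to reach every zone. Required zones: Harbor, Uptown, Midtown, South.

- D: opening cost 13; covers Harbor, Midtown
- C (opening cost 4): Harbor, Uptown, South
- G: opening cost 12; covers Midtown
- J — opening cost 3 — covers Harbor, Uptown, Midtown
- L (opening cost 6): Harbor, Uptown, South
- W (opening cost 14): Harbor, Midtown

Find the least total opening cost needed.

7

This is a weighted set-cover instance.
Choose C and J: together they cover Harbor, Uptown, Midtown, South — every zone.
Total opening cost: 4 + 3 = 7.
No cover costs less than 7.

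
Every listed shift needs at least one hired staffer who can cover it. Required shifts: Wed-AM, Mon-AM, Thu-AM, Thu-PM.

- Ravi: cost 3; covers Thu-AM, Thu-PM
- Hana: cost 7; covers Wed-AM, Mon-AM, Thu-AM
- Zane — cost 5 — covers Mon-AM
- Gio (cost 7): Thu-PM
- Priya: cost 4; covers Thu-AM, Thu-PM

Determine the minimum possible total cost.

10

Choose Ravi and Hana: together they cover Wed-AM, Mon-AM, Thu-AM, Thu-PM — every shift.
Total cost: 3 + 7 = 10.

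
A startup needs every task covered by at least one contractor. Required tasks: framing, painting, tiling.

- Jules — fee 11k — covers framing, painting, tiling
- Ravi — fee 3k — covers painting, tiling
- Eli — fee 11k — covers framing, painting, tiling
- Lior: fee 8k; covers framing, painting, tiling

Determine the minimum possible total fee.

8

The greedy cost-per-new-task heuristic would pick Ravi and Lior for 11, but a cheaper cover exists.
Lior alone covers framing, painting, tiling — every task.
Total fee: 8.
No cover costs less than 8.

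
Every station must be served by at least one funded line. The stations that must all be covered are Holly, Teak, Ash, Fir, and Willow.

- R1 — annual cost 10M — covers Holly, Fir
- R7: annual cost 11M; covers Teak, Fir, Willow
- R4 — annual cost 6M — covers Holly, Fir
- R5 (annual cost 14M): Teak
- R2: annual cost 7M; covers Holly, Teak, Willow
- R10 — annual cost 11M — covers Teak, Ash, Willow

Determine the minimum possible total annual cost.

The greedy cost-per-new-station heuristic would pick R2, R4, and R10 for 24, but a cheaper cover exists.
Choose R4 and R10: together they cover Holly, Teak, Ash, Fir, Willow — every station.
Total annual cost: 6 + 11 = 17.
No cover costs less than 17.

17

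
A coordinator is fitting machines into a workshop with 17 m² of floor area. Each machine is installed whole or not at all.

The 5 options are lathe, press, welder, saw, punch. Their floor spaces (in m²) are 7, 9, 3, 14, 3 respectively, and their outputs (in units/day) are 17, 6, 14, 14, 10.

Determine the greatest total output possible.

41

This is a 0-1 knapsack instance.
Take lathe, welder, and punch: floor space 7 + 3 + 3 = 13 ≤ 17, output 17 + 14 + 10 = 41.
No other feasible combination does better.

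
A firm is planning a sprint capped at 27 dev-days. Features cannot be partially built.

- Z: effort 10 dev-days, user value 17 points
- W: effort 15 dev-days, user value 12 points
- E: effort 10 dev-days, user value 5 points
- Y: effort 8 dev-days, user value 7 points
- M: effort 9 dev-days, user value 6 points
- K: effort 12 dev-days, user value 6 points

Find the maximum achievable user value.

Take Z, Y, and M: effort 10 + 8 + 9 = 27 ≤ 27, user value 17 + 7 + 6 = 30.
No other feasible combination does better.

30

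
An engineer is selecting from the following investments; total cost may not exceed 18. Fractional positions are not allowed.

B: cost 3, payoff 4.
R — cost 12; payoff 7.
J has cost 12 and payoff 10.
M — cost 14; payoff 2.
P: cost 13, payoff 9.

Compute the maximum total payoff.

B + R: cost 3 + 12 = 15 ≤ 18, payoff 4 + 7 = 11.
B + J: cost 3 + 12 = 15 ≤ 18, payoff 4 + 10 = 14.
B + P: cost 3 + 13 = 16 ≤ 18, payoff 4 + 9 = 13.
Best is B and J with total payoff 14.

14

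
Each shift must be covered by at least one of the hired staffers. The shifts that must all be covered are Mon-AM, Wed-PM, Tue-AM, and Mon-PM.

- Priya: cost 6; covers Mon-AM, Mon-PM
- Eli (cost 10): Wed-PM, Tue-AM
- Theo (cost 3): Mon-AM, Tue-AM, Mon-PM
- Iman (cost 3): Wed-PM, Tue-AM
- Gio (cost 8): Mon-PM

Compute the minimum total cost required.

6

Choose Theo and Iman: together they cover Mon-AM, Wed-PM, Tue-AM, Mon-PM — every shift.
Total cost: 3 + 3 = 6.
No cover costs less than 6.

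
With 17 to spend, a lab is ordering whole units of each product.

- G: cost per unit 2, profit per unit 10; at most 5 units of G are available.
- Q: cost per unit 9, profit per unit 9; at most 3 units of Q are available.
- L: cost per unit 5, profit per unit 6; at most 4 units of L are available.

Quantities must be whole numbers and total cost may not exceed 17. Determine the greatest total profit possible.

This is a bounded integer knapsack.
G has the best ratio (10/2); taking only G gives at most 5×10 = 50 (stopped by the supply cap of 5).
Mixing does better — 5×G and 1×L: cost 15 ≤ 17, profit 5·10 + 1·6 = 56.

56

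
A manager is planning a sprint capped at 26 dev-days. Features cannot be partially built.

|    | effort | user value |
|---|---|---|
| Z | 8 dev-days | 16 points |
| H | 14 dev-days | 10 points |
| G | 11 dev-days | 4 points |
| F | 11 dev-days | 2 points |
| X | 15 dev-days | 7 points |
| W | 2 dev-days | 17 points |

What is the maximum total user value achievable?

43

Allowing fractional choices, the relaxed optimum would be about 43.9, but features are indivisible.
Z + X + W: effort 8 + 15 + 2 = 25 ≤ 26, user value 16 + 7 + 17 = 40.
Z + H + W: effort 8 + 14 + 2 = 24 ≤ 26, user value 16 + 10 + 17 = 43.
Best is Z, H, and W with total user value 43.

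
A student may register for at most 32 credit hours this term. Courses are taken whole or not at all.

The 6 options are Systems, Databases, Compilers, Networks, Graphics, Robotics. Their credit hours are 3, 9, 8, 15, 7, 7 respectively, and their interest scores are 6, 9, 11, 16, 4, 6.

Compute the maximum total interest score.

Allowing fractional choices, the relaxed optimum would be about 39.0, but courses are indivisible.
Databases + Compilers + Networks: credit hours 9 + 8 + 15 = 32 ≤ 32, interest score 9 + 11 + 16 = 36.
Compilers + Networks + Robotics: credit hours 8 + 15 + 7 = 30 ≤ 32, interest score 11 + 16 + 6 = 33.
Systems + Compilers + Networks: credit hours 3 + 8 + 15 = 26 ≤ 32, interest score 6 + 11 + 16 = 33.
Best is Databases, Compilers, and Networks with total interest score 36.

36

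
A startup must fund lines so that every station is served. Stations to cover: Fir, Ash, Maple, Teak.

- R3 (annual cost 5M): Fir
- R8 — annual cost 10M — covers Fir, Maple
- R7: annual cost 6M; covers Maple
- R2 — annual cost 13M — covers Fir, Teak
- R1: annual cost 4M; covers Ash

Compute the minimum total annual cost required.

This is an integer covering problem.
The greedy cost-per-new-station heuristic would pick R1, R3, R7, and R2 for 28, but a cheaper cover exists.
Choose R7, R2, and R1: together they cover Fir, Ash, Maple, Teak — every station.
Total annual cost: 6 + 13 + 4 = 23.
No cover costs less than 23.

23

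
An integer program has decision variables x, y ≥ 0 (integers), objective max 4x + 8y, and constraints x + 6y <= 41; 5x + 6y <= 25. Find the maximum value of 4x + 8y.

The continuous relaxation peaks at (0, 4.17) with value 33.33; rounding to a feasible lattice point costs some objective.
(x,y)=(0,4): 1·0+6·4=24≤41, 5·0+6·4=24≤25, objective 32.
(x,y)=(1,3): 1·1+6·3=19≤41, 5·1+6·3=23≤25, objective 28.
(x,y)=(0,3): 1·0+6·3=18≤41, 5·0+6·3=18≤25, objective 24.
The best lattice point is (0,4), giving 32.

32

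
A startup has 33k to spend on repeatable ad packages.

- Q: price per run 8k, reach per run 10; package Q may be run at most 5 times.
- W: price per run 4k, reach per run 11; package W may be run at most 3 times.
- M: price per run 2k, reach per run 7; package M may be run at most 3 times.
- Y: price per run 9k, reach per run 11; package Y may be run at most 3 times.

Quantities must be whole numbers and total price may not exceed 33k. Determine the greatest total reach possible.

68

1×Q, 3×W, 2×M, and 1×Y: price 33 ≤ 33, reach 1·10 + 3·11 + 2·7 + 1·11 = 68.
2×Q, 3×W, and 2×M: price 32 ≤ 33, reach 2·10 + 3·11 + 2·7 = 67.
Best is 68.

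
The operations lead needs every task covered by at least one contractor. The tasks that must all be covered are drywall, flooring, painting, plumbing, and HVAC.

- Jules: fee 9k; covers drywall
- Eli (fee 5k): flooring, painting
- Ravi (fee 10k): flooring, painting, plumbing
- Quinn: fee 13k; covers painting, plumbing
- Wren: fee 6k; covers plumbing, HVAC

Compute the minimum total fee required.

20

Choose Jules, Eli, and Wren: together they cover drywall, flooring, painting, plumbing, HVAC — every task.
Total fee: 9 + 5 + 6 = 20.
No cover costs less than 20.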